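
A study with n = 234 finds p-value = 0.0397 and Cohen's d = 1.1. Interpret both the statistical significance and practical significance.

Statistically significant (p = 0.0397 < 0.05). Cohen's d = 1.1 indicates a large effect size. Both statistical and practical significance should be considered.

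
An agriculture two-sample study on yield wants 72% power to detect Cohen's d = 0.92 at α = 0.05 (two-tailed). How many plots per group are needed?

z_{α/2} = 1.96, z_β = Φ⁻¹(0.72) = 0.583. For large effect (d = 0.92): n per group = 2(z_{α/2} + z_β)²/d² = 2(1.96 + 0.583)²/0.92² = 15.3 → 16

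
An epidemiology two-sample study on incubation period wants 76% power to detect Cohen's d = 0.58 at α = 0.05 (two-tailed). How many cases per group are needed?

z_{α/2} = 1.96, z_β = Φ⁻¹(0.76) = 0.706. For medium effect (d = 0.58): n per group = 2(z_{α/2} + z_β)²/d² = 2(1.96 + 0.706)²/0.58² = 42.3 → 43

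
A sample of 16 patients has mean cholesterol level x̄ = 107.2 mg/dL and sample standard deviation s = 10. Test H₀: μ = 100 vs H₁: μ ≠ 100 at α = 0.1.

t = (x̄ - μ₀)/(s/√n) = (107.2 - 100)/(10/√16) = 2.88. df = 15, critical t = ±1.753. Reject H₀.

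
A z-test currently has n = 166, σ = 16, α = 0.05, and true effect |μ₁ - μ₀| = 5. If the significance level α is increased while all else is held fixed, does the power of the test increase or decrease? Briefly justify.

Power increases: a larger α lowers the critical value, so more of the H₁ sampling distribution falls in the rejection region.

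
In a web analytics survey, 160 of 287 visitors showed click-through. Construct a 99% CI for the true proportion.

p̂ = 0.557. CI = p̂ ± z*√(p̂(1-p̂)/n) = (0.482, 0.633)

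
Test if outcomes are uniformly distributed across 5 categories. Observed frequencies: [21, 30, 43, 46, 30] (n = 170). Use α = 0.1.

Expected = 34 each. χ² = Σ(O-E)²/E = 12.529. df = 4, critical value = 7.779. Reject H₀.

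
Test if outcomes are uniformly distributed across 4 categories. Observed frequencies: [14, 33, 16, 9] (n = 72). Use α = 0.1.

Expected = 18 each. χ² = Σ(O-E)²/E = 18.111. df = 3, critical value = 6.251. Reject H₀.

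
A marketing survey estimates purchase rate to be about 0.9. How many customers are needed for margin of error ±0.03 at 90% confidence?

n = z²p(1-p)/E² = 1.645²×0.9×0.1/0.03² = 270.6 → n = 271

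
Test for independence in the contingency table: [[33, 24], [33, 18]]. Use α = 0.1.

χ² = 0.525. df = 1, critical = 2.706. Fail to reject H₀. No evidence of dependence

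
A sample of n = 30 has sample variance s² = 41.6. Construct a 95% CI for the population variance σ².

df = 29. χ²_{0.025} = 45.722, χ²_{0.975} = 16.047. CI for σ² = ((n-1)s²/χ²_{α/2}, (n-1)s²/χ²_{1-α/2}) = (29·41.6/45.722, 29·41.6/16.047) = (26.39, 75.18)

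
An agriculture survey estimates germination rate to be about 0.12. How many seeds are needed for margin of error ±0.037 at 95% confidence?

n = z²p(1-p)/E² = 1.96²×0.12×0.88/0.037² = 296.3 → n = 297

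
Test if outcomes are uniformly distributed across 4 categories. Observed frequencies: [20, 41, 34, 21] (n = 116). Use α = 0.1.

Expected = 29 each. χ² = Σ(O-E)²/E = 10.828. df = 3, critical value = 6.251. Reject H₀.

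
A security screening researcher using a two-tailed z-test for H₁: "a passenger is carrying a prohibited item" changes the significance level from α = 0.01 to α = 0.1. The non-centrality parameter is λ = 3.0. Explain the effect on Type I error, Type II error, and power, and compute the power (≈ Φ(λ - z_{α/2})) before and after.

Increasing α from 0.01 to 0.1:
• Type I error rate increases (α is the Type I rate by definition).
• Critical value moves from z_{α/2} = 2.576 to 1.645, so power = Φ(λ - z_{α/2}) goes from Φ(3.0 - 2.576) = 0.664 to Φ(3.0 - 1.645) = 0.912.
• Type II error rate β = 1 - power therefore decreases (0.336 → 0.088).
Appropriate when false negatives are costly — here, letting a prohibited item through — security breach.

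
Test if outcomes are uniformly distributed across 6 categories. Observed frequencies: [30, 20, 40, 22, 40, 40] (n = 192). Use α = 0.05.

Expected = 32 each. χ² = Σ(O-E)²/E = 13.75. df = 5, critical value = 11.07. Reject H₀.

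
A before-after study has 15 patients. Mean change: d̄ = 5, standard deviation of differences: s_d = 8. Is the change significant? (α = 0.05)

t = d̄/(s_d/√n) = 5/(8/√15) = 2.421. df = 14, critical t = ±2.145. Reject H₀.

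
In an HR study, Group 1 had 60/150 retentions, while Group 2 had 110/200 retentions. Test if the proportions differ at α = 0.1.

p̂₁ = 0.4, p̂₂ = 0.55, pooled p̂ = 0.486. z = -2.779. Critical: ±1.645. Reject H₀.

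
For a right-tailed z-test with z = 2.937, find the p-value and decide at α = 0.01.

p = P(Z > 2.937) = 1 - Φ(2.937) ≈ 0.0017. Since p < 0.01, reject H₀ (significant) at α = 0.01.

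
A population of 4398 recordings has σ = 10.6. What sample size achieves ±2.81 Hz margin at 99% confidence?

Without FPC: n₀ = (2.576×10.6/2.81)² = 94.426. With FPC: n = n₀N/(n₀+N-1) = 92.5 → n = 93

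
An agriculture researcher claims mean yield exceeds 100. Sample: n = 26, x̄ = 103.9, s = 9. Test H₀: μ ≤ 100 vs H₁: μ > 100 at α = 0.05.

t = (103.9 - 100)/(9/√26) = 2.21, df = 25. Critical t = 1.708. Reject H₀.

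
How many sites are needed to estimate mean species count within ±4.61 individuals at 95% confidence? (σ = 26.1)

n = (z*σ/E)² = (1.96×26.1/4.61)² = 123.1 → n = 124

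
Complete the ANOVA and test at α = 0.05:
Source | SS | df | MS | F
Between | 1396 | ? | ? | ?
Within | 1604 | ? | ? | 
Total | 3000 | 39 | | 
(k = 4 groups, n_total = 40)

df_between = 3, df_within = 36. MS_between = 465.33, MS_within = 44.56. F = 10.444, F_crit ≈ 2.866. Reject H₀.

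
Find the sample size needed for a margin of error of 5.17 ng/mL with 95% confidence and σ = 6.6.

n = (z*σ/E)² = (1.96×6.6/5.17)² = 6.3 → n = 7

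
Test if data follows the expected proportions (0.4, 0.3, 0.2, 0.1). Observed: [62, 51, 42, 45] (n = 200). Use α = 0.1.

Expected: [80.0, 60.0, 40.0, 20.0]. χ² = 36.75. df = 3, critical = 6.251. Reject H₀.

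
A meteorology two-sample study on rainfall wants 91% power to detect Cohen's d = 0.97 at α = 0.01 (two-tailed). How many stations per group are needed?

z_{α/2} = 2.576, z_β = Φ⁻¹(0.91) = 1.341. For large effect (d = 0.97): n per group = 2(z_{α/2} + z_β)²/d² = 2(2.576 + 1.341)²/0.97² = 32.6 → 33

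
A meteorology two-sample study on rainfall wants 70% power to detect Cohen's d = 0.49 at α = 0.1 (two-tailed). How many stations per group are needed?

z_{α/2} = 1.645, z_β = Φ⁻¹(0.7) = 0.524. For small effect (d = 0.49): n per group = 2(z_{α/2} + z_β)²/d² = 2(1.645 + 0.524)²/0.49² = 39.2 → 40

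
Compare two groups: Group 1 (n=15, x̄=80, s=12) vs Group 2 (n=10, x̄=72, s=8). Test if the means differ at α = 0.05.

Pooled sp = 10.62. t = 1.846, df = 23. Critical t = ±2.069. Fail to reject H₀.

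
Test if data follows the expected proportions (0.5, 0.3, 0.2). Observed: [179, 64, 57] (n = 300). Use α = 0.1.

Expected: [150.0, 90.0, 60.0]. χ² = 13.268. df = 2, critical = 4.605. Reject H₀.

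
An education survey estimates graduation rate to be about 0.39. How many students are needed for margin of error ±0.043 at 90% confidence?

n = z²p(1-p)/E² = 1.645²×0.39×0.61/0.043² = 348.2 → n = 349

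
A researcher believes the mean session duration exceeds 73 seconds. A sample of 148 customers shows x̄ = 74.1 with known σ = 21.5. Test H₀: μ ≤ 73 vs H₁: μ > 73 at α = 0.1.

z = 0.622. Critical value: 1.28. Fail to reject H₀.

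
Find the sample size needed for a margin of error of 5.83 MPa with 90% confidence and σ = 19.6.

n = (z*σ/E)² = (1.645×19.6/5.83)² = 30.6 → n = 31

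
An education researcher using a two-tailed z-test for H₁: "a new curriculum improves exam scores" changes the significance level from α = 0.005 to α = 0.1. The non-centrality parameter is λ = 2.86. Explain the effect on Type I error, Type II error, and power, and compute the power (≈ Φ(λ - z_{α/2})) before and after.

Increasing α from 0.005 to 0.1:
• Type I error rate increases (α is the Type I rate by definition).
• Critical value moves from z_{α/2} = 2.807 to 1.645, so power = Φ(λ - z_{α/2}) goes from Φ(2.86 - 2.807) = 0.521 to Φ(2.86 - 1.645) = 0.888.
• Type II error rate β = 1 - power therefore decreases (0.479 → 0.112).
Appropriate when false negatives are costly — here, keeping the old curriculum when the new one would have helped students.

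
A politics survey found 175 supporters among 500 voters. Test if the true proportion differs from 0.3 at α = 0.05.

p̂ = 0.35, p₀ = 0.3. z = (p̂ - p₀)/√(p₀(1-p₀)/n) = 2.44. Critical: ±1.96. Reject H₀.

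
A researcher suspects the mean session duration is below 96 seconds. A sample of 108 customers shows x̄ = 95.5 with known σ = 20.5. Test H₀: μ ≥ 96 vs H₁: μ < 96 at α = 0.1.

z = -0.253. Critical value: -1.28. Fail to reject H₀.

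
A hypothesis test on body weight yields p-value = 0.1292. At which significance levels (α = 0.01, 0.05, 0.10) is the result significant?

p = 0.1292. Not significant at any of the given levels.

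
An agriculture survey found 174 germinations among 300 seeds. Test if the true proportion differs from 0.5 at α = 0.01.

p̂ = 0.58, p₀ = 0.5. z = (p̂ - p₀)/√(p₀(1-p₀)/n) = 2.771. Critical: ±2.576. Reject H₀.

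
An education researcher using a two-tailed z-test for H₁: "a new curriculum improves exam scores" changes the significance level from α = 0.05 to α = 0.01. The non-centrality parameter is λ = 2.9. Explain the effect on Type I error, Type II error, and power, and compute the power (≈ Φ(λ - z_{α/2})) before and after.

Decreasing α from 0.05 to 0.01:
• Type I error rate decreases (α is the Type I rate by definition).
• Critical value moves from z_{α/2} = 1.96 to 2.576, so power = Φ(λ - z_{α/2}) goes from Φ(2.9 - 1.96) = 0.826 to Φ(2.9 - 2.576) = 0.627.
• Type II error rate β = 1 - power therefore increases (0.174 → 0.373).
Appropriate when false positives are costly — here, adopting a curriculum that gives no real benefit — disruption for nothing.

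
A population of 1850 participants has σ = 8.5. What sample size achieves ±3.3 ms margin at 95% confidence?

Without FPC: n₀ = (1.96×8.5/3.3)² = 25.487. With FPC: n = n₀N/(n₀+N-1) = 25.2 → n = 26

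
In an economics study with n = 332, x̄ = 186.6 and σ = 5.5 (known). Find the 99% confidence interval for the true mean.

CI = x̄ ± z*(σ/√n) = 186.6 ± 2.576(5.5/√332) = 186.6 ± 0.78 = (185.82, 187.38)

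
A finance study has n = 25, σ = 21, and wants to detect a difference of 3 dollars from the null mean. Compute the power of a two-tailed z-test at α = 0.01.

SE = σ/√n = 21/√25 = 4.2. Non-centrality λ = d/SE = 3/4.2 = 0.714. Power ≈ Φ(λ - z_{α/2}) = Φ(0.714 - 2.576) = Φ(-1.862) = 0.031.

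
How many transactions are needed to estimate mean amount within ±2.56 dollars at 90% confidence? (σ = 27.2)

n = (z*σ/E)² = (1.645×27.2/2.56)² = 305.5 → n = 306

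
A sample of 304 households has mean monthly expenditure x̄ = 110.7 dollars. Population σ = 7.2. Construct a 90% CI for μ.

CI = x̄ ± z*(σ/√n) = 110.7 ± 1.645(7.2/√304) = 110.7 ± 0.68 = (110.02, 111.38)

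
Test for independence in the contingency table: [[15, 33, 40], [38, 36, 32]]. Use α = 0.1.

χ² = 9.411. df = 2, critical = 4.605. Reject H₀. Variables are dependent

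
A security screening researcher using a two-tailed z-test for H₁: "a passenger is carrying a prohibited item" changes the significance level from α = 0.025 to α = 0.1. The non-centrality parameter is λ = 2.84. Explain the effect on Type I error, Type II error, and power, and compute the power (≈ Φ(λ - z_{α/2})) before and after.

Increasing α from 0.025 to 0.1:
• Type I error rate increases (α is the Type I rate by definition).
• Critical value moves from z_{α/2} = 2.241 to 1.645, so power = Φ(λ - z_{α/2}) goes from Φ(2.84 - 2.241) = 0.725 to Φ(2.84 - 1.645) = 0.884.
• Type II error rate β = 1 - power therefore decreases (0.275 → 0.116).
Appropriate when false negatives are costly — here, letting a prohibited item through — security breach.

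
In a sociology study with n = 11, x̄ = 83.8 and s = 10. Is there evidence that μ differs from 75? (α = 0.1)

t = (x̄ - μ₀)/(s/√n) = (83.8 - 75)/(10/√11) = 2.919. df = 10, critical t = ±1.812. Reject H₀.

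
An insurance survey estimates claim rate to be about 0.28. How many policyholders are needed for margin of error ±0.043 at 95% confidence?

n = z²p(1-p)/E² = 1.96²×0.28×0.72/0.043² = 418.9 → n = 419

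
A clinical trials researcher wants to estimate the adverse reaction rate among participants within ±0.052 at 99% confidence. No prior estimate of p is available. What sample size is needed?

Conservative approach: use p = 0.5 (maximizes p(1-p) = 0.25). n = z²(0.25)/E² = 2.576²×0.25/0.052² = 613.5 → n = 614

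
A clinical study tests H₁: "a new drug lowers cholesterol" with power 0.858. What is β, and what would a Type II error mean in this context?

β = 1 - power = 1 - 0.858 = 0.142. A Type II error is failing to reject H₀ when H₀ is false (false negative) — here, failing to conclude that a new drug lowers cholesterol when in fact it is true. Consequence: shelving an effective drug — patients miss out on a treatment that would have helped.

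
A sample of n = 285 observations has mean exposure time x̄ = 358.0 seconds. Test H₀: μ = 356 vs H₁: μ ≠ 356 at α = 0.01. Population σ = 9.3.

z = (x̄ - μ₀)/(σ/√n) = (358.0 - 356)/(9.3/√285) = 3.631. Critical value: ±2.576. Since |3.631| > 2.576, Reject H₀.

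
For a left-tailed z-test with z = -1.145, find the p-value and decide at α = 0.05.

p = P(Z < -1.145) = Φ(-1.145) ≈ 0.1261. Since p ≥ 0.05, fail to reject H₀ (not significant) at α = 0.05.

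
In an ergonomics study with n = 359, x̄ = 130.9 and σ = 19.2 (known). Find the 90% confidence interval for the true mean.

CI = x̄ ± z*(σ/√n) = 130.9 ± 1.645(19.2/√359) = 130.9 ± 1.67 = (129.23, 132.57)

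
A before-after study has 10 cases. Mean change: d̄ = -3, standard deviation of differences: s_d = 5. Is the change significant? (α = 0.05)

t = d̄/(s_d/√n) = -3/(5/√10) = -1.897. df = 9, critical t = ±2.262. Fail to reject H₀.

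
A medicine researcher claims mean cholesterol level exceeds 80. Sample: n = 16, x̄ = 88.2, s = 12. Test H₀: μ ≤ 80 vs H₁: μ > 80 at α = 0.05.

t = (88.2 - 80)/(12/√16) = 2.733, df = 15. Critical t = 1.753. Reject H₀.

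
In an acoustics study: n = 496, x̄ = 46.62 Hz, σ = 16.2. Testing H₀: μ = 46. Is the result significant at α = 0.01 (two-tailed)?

z = (46.62 - 46)/(16.2/√496) = 0.852. Since |z| ≤ 2.576, not significant at α = 0.01.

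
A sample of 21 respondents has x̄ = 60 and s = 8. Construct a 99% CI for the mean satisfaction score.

CI = x̄ ± t*(s/√n) = 60 ± 2.845(8/√21) = (55.03, 64.97)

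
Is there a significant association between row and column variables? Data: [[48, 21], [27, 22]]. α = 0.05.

χ² = 2.588. df = 1, critical = 3.841. Fail to reject H₀. No evidence of dependence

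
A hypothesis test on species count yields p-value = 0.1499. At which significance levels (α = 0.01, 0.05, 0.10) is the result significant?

p = 0.1499. Not significant at any of the given levels.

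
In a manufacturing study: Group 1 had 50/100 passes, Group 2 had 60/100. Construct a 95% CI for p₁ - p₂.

p̂₁ = 0.5, p̂₂ = 0.6. Difference = -0.1. CI = (-0.237, 0.037)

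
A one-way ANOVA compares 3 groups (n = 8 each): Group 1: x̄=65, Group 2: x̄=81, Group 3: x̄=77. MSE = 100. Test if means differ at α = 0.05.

Grand mean = 74.33. SS_between = 1109.33, MS_between = 554.67. F = 5.547, F_crit ≈ 3.467. Reject H₀.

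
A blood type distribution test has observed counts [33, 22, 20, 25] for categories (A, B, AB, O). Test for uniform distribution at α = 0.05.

Expected = 25 each. χ² = Σ(O-E)²/E = 3.92. df = 3, critical value = 7.815. Fail to reject H₀.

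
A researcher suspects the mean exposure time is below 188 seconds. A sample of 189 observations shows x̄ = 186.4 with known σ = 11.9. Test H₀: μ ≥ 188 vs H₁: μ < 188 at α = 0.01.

z = -1.848. Critical value: -2.33. Fail to reject H₀.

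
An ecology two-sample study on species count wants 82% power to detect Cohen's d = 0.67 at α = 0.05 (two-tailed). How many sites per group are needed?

z_{α/2} = 1.96, z_β = Φ⁻¹(0.82) = 0.915. For medium effect (d = 0.67): n per group = 2(z_{α/2} + z_β)²/d² = 2(1.96 + 0.915)²/0.67² = 36.8 → 37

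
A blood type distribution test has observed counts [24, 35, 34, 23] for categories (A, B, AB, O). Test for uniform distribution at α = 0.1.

Expected = 29 each. χ² = Σ(O-E)²/E = 4.207. df = 3, critical value = 6.251. Fail to reject H₀.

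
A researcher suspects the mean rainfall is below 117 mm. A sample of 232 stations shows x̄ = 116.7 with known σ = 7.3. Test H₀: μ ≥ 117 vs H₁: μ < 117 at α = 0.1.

z = -0.626. Critical value: -1.28. Fail to reject H₀.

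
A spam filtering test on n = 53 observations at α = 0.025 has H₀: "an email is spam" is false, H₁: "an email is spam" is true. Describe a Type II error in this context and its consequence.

Type II error: failing to reject H₀ when it is false — concluding that an email is spam is not supported when in fact it is. Consequence: a spam email lands in the inbox.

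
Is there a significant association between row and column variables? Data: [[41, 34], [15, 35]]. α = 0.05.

χ² = 7.381. df = 1, critical = 3.841. Reject H₀. Variables are dependent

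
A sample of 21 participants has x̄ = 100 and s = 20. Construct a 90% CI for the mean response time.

CI = x̄ ± t*(s/√n) = 100 ± 1.725(20/√21) = (92.47, 107.53)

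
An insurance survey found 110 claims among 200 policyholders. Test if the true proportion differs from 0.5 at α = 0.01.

p̂ = 0.55, p₀ = 0.5. z = (p̂ - p₀)/√(p₀(1-p₀)/n) = 1.414. Critical: ±2.576. Fail to reject H₀.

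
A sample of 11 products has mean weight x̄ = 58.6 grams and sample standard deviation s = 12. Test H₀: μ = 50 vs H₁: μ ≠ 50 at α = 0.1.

t = (x̄ - μ₀)/(s/√n) = (58.6 - 50)/(12/√11) = 2.377. df = 10, critical t = ±1.812. Reject H₀.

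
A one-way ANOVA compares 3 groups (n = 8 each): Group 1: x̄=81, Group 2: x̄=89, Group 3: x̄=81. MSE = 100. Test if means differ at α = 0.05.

Grand mean = 83.67. SS_between = 341.33, MS_between = 170.67. F = 1.707, F_crit ≈ 3.467. Fail to reject H₀.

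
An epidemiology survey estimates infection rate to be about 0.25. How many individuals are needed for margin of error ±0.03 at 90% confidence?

n = z²p(1-p)/E² = 1.645²×0.25×0.75/0.03² = 563.8 → n = 564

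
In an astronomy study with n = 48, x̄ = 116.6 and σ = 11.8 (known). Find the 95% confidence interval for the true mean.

CI = x̄ ± z*(σ/√n) = 116.6 ± 1.96(11.8/√48) = 116.6 ± 3.34 = (113.26, 119.94)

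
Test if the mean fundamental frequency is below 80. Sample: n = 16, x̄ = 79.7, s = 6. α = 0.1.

t = (79.7 - 80)/(6/√16) = -0.2, df = 15. Critical t = -1.341. Fail to reject H₀.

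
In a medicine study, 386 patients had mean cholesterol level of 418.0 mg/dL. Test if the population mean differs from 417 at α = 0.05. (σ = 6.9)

z = (x̄ - μ₀)/(σ/√n) = (418.0 - 417)/(6.9/√386) = 2.847. Critical value: ±1.96. Since |2.847| > 1.96, Reject H₀.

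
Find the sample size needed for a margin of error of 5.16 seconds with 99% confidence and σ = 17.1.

n = (z*σ/E)² = (2.576×17.1/5.16)² = 72.9 → n = 73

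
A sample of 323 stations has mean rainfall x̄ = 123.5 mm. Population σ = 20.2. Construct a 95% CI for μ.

CI = x̄ ± z*(σ/√n) = 123.5 ± 1.96(20.2/√323) = 123.5 ± 2.2 = (121.3, 125.7)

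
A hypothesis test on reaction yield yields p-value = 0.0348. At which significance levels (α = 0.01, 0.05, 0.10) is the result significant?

p = 0.0348. Significant at: α = 0.05, 0.1.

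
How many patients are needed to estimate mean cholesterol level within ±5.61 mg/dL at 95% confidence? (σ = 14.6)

n = (z*σ/E)² = (1.96×14.6/5.61)² = 26.02 → n = 27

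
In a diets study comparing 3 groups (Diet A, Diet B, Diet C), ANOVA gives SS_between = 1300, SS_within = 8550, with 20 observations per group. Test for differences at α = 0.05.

df_between = 2, df_within = 57. F = MS_between/MS_within = 650.0/150.0 = 4.333. F_crit ≈ 3.159. Reject H₀. At least one mean differs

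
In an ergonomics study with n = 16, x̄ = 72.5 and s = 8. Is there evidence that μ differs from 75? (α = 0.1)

t = (x̄ - μ₀)/(s/√n) = (72.5 - 75)/(8/√16) = -1.25. df = 15, critical t = ±1.753. Fail to reject H₀.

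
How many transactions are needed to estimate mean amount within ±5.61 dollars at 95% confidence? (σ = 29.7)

n = (z*σ/E)² = (1.96×29.7/5.61)² = 107.7 → n = 108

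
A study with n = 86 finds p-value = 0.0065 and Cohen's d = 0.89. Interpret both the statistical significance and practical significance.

Statistically significant (p = 0.0065 < 0.05). Cohen's d = 0.89 indicates a large effect size. Both statistical and practical significance should be considered.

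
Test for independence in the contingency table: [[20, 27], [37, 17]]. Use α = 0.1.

χ² = 6.891. df = 1, critical = 2.706. Reject H₀. Variables are dependent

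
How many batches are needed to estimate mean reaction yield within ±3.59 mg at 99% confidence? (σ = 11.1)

n = (z*σ/E)² = (2.576×11.1/3.59)² = 63.4 → n = 64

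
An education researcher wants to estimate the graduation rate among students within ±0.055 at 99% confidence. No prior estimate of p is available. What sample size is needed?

Conservative approach: use p = 0.5 (maximizes p(1-p) = 0.25). n = z²(0.25)/E² = 2.576²×0.25/0.055² = 548.4 → n = 549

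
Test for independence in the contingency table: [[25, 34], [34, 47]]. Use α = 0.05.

χ² = 0.002. df = 1, critical = 3.841. Fail to reject H₀. No evidence of dependence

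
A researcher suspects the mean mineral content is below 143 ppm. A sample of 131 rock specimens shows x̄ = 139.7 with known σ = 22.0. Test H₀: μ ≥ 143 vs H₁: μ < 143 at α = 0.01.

z = -1.717. Critical value: -2.33. Fail to reject H₀.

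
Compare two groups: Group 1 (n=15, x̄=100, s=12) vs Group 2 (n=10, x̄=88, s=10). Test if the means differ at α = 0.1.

Pooled sp = 11.26. t = 2.611, df = 23. Critical t = ±1.714. Reject H₀.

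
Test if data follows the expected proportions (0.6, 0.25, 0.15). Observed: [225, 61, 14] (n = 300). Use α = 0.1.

Expected: [180.0, 75.0, 45.0]. χ² = 35.219. df = 2, critical = 4.605. Reject H₀.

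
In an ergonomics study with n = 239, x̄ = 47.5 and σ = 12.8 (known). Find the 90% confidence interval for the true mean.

CI = x̄ ± z*(σ/√n) = 47.5 ± 1.645(12.8/√239) = 47.5 ± 1.36 = (46.14, 48.86)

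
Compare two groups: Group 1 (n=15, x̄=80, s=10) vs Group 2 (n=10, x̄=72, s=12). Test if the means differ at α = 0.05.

Pooled sp = 10.83. t = 1.81, df = 23. Critical t = ±2.069. Fail to reject H₀.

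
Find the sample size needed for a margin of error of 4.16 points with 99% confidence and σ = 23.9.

n = (z*σ/E)² = (2.576×23.9/4.16)² = 219.03 → n = 220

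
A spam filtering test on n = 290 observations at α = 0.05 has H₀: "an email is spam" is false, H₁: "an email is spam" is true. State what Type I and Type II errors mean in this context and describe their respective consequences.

Type I (false positive): concluding that an email is spam when it is not — a legitimate email is sent to the spam folder and the user misses it. Type II (false negative): failing to conclude that an email is spam when it is — a spam email lands in the inbox. Which is costlier depends on domain priorities and is a judgement call rather than a statistical fact.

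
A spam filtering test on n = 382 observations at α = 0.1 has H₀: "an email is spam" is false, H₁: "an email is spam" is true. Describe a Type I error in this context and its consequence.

Type I error: rejecting H₀ when it is true — concluding that an email is spam when in fact it is not. Consequence: a legitimate email is sent to the spam folder and the user misses it.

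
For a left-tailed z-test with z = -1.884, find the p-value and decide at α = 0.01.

p = P(Z < -1.884) = Φ(-1.884) ≈ 0.0298. Since p ≥ 0.01, fail to reject H₀ (not significant) at α = 0.01.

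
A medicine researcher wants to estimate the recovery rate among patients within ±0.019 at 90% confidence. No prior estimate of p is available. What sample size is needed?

Conservative approach: use p = 0.5 (maximizes p(1-p) = 0.25). n = z²(0.25)/E² = 1.645²×0.25/0.019² = 1874.0 → n = 1874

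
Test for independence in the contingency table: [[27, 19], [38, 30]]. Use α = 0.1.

χ² = 0.089. df = 1, critical = 2.706. Fail to reject H₀. No evidence of dependence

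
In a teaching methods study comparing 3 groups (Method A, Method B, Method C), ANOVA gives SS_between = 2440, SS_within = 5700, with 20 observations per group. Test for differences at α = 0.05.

df_between = 2, df_within = 57. F = MS_between/MS_within = 1220.0/100.0 = 12.2. F_crit ≈ 3.159. Reject H₀. At least one mean differs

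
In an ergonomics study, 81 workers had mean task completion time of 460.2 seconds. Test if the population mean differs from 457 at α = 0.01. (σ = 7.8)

z = (x̄ - μ₀)/(σ/√n) = (460.2 - 457)/(7.8/√81) = 3.692. Critical value: ±2.576. Since |3.692| > 2.576, Reject H₀.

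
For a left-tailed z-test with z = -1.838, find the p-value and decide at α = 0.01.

p = P(Z < -1.838) = Φ(-1.838) ≈ 0.033. Since p ≥ 0.01, fail to reject H₀ (not significant) at α = 0.01.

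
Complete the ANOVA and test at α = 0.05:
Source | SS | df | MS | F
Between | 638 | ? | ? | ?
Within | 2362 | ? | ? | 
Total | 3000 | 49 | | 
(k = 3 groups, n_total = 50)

df_between = 2, df_within = 47. MS_between = 319.0, MS_within = 50.26. F = 6.348, F_crit ≈ 3.195. Reject H₀.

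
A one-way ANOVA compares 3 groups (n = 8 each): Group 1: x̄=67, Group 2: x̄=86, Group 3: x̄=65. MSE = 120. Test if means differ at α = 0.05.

Grand mean = 72.67. SS_between = 2149.33, MS_between = 1074.67. F = 8.956, F_crit ≈ 3.467. Reject H₀.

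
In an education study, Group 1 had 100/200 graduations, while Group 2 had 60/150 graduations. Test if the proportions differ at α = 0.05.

p̂₁ = 0.5, p̂₂ = 0.4, pooled p̂ = 0.457. z = 1.858. Critical: ±1.96. Fail to reject H₀.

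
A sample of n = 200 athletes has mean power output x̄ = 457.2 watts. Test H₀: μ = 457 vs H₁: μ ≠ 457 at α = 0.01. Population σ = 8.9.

z = (x̄ - μ₀)/(σ/√n) = (457.2 - 457)/(8.9/√200) = 0.318. Critical value: ±2.576. Since |0.318| ≤ 2.576, Fail to reject H₀.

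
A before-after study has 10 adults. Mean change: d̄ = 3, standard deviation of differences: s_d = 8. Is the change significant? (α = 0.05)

t = d̄/(s_d/√n) = 3/(8/√10) = 1.186. df = 9, critical t = ±2.262. Fail to reject H₀.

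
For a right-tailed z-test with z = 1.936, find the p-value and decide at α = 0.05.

p = P(Z > 1.936) = 1 - Φ(1.936) ≈ 0.0264. Since p < 0.05, reject H₀ (significant) at α = 0.05.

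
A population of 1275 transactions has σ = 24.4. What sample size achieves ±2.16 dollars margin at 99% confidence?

Without FPC: n₀ = (2.576×24.4/2.16)² = 846.767. With FPC: n = n₀N/(n₀+N-1) = 509.1 → n = 510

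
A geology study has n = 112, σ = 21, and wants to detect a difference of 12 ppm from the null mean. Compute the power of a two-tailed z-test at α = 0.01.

SE = σ/√n = 21/√112 = 1.984. Non-centrality λ = d/SE = 12/1.984 = 6.047. Power ≈ Φ(λ - z_{α/2}) = Φ(6.047 - 2.576) = Φ(3.471) = 1.0.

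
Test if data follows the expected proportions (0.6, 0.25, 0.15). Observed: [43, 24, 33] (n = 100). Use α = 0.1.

Expected: [60.0, 25.0, 15.0]. χ² = 26.457. df = 2, critical = 4.605. Reject H₀.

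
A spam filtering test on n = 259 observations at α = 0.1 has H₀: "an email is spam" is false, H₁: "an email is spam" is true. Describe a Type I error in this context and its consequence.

Type I error: rejecting H₀ when it is true — concluding that an email is spam when in fact it is not. Consequence: a legitimate email is sent to the spam folder and the user misses it.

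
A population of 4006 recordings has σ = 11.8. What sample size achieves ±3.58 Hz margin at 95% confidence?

Without FPC: n₀ = (1.96×11.8/3.58)² = 41.736. With FPC: n = n₀N/(n₀+N-1) = 41.3 → n = 42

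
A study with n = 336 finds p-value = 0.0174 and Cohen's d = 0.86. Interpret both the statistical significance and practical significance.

Statistically significant (p = 0.0174 < 0.05). Cohen's d = 0.86 indicates a large effect size. Both statistical and practical significance should be considered.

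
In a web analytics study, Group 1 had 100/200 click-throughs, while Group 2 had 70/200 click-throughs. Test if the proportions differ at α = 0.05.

p̂₁ = 0.5, p̂₂ = 0.35, pooled p̂ = 0.425. z = 3.034. Critical: ±1.96. Reject H₀.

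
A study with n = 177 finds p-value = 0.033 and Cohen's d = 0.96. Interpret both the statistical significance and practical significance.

Statistically significant (p = 0.033 < 0.05). Cohen's d = 0.96 indicates a large effect size. Both statistical and practical significance should be considered.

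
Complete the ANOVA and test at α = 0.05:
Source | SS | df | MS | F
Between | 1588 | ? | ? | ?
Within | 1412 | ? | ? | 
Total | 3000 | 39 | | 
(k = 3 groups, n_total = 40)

df_between = 2, df_within = 37. MS_between = 794.0, MS_within = 38.16. F = 20.806, F_crit ≈ 3.252. Reject H₀.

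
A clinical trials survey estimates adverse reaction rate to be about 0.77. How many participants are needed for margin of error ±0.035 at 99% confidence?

n = z²p(1-p)/E² = 2.576²×0.77×0.23/0.035² = 959.3 → n = 960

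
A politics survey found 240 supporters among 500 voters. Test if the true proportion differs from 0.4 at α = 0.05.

p̂ = 0.48, p₀ = 0.4. z = (p̂ - p₀)/√(p₀(1-p₀)/n) = 3.651. Critical: ±1.96. Reject H₀.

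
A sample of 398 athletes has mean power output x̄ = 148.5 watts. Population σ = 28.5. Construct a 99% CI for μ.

CI = x̄ ± z*(σ/√n) = 148.5 ± 2.576(28.5/√398) = 148.5 ± 3.68 = (144.82, 152.18)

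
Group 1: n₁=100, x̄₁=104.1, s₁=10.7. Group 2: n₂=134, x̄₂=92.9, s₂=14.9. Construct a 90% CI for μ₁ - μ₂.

Difference = 11.2. SE = √(10.7²/100 + 14.9²/134) = 1.674. CI = (8.45, 13.95)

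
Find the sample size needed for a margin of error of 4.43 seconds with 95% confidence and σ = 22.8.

n = (z*σ/E)² = (1.96×22.8/4.43)² = 101.8 → n = 102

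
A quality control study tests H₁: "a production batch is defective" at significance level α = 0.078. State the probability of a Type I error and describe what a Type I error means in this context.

P(Type I error) = α = 0.078. A Type I error is rejecting H₀ when H₀ is actually true (false positive) — here, concluding that a production batch is defective when in fact this is not the case. Consequence: scrapping a good batch — wasted material and cost for no reason.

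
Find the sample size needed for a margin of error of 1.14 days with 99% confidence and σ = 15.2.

n = (z*σ/E)² = (2.576×15.2/1.14)² = 1179.7 → n = 1180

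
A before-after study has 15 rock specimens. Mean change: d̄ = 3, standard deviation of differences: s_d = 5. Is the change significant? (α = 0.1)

t = d̄/(s_d/√n) = 3/(5/√15) = 2.324. df = 14, critical t = ±1.761. Reject H₀.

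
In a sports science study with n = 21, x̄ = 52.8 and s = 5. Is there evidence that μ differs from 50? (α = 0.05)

t = (x̄ - μ₀)/(s/√n) = (52.8 - 50)/(5/√21) = 2.566. df = 20, critical t = ±2.086. Reject H₀.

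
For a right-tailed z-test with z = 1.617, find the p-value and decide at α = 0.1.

p = P(Z > 1.617) = 1 - Φ(1.617) ≈ 0.0529. Since p < 0.1, reject H₀ (significant) at α = 0.1.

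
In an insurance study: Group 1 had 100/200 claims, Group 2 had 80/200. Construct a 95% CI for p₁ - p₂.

p̂₁ = 0.5, p̂₂ = 0.4. Difference = 0.1. CI = (0.003, 0.197)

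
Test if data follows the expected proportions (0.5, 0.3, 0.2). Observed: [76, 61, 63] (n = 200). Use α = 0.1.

Expected: [100.0, 60.0, 40.0]. χ² = 19.002. df = 2, critical = 4.605. Reject H₀.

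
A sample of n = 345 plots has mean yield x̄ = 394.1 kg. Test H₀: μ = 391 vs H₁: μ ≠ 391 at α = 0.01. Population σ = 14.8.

z = (x̄ - μ₀)/(σ/√n) = (394.1 - 391)/(14.8/√345) = 3.891. Critical value: ±2.576. Since |3.891| > 2.576, Reject H₀.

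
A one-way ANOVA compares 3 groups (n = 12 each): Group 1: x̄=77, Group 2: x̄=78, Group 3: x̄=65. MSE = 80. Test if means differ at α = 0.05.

Grand mean = 73.33. SS_between = 1256.0, MS_between = 628.0. F = 7.85, F_crit ≈ 3.285. Reject H₀.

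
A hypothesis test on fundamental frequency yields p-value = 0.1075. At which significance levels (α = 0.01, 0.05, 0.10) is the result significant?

p = 0.1075. Not significant at any of the given levels.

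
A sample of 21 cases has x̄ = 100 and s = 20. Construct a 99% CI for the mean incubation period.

CI = x̄ ± t*(s/√n) = 100 ± 2.845(20/√21) = (87.58, 112.42)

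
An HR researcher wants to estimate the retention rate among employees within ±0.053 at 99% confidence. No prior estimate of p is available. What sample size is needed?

Conservative approach: use p = 0.5 (maximizes p(1-p) = 0.25). n = z²(0.25)/E² = 2.576²×0.25/0.053² = 590.6 → n = 591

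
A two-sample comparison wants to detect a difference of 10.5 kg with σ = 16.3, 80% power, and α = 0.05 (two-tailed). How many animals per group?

n per group = 2(z_α/2 + z_β)²σ²/d² = 2×(1.96 + 0.84)²×16.3²/10.5² = 37.8 → n = 38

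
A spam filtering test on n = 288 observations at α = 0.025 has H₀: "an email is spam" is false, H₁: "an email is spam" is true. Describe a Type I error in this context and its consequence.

Type I error: rejecting H₀ when it is true — concluding that an email is spam when in fact it is not. Consequence: a legitimate email is sent to the spam folder and the user misses it.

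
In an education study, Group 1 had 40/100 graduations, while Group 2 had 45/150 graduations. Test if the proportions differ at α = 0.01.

p̂₁ = 0.4, p̂₂ = 0.3, pooled p̂ = 0.34. z = 1.635. Critical: ±2.576. Fail to reject H₀.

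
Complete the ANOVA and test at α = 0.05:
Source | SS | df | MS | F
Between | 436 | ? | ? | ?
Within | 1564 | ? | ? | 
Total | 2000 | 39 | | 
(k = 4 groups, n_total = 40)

df_between = 3, df_within = 36. MS_between = 145.33, MS_within = 43.44. F = 3.345, F_crit ≈ 2.866. Reject H₀.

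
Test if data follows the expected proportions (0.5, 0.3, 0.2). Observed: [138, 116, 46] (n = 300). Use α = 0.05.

Expected: [150.0, 90.0, 60.0]. χ² = 11.738. df = 2, critical = 5.991. Reject H₀.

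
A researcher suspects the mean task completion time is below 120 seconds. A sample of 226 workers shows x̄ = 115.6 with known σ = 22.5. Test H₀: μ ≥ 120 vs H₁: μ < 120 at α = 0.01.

z = -2.94. Critical value: -2.33. Reject H₀.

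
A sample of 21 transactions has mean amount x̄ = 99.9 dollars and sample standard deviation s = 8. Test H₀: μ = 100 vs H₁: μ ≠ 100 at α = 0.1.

t = (x̄ - μ₀)/(s/√n) = (99.9 - 100)/(8/√21) = -0.057. df = 20, critical t = ±1.725. Fail to reject H₀.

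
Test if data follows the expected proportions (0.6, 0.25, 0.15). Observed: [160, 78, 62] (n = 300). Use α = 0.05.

Expected: [180.0, 75.0, 45.0]. χ² = 8.764. df = 2, critical = 5.991. Reject H₀.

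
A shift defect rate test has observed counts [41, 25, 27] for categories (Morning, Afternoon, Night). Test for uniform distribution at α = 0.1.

Expected = 31 each. χ² = Σ(O-E)²/E = 4.903. df = 2, critical value = 4.605. Reject H₀.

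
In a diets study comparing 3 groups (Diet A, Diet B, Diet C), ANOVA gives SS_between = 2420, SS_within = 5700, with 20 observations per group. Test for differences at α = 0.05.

df_between = 2, df_within = 57. F = MS_between/MS_within = 1210.0/100.0 = 12.1. F_crit ≈ 3.159. Reject H₀. At least one mean differs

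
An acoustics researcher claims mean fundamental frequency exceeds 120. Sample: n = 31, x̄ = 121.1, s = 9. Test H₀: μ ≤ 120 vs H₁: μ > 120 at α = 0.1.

t = (121.1 - 120)/(9/√31) = 0.681, df = 30. Critical t = 1.31. Fail to reject H₀.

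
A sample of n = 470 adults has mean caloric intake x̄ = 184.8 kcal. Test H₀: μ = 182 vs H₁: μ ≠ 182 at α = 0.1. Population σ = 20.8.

z = (x̄ - μ₀)/(σ/√n) = (184.8 - 182)/(20.8/√470) = 2.918. Critical value: ±1.645. Since |2.918| > 1.645, Reject H₀.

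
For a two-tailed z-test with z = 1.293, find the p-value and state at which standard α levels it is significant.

p = 2·P(Z > |1.293|) = 2·(1 - Φ(1.293)) ≈ 0.196. Not significant at any standard level.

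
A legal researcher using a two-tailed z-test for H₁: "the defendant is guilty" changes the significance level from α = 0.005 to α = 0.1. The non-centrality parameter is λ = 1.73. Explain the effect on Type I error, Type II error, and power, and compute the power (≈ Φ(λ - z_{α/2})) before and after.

Increasing α from 0.005 to 0.1:
• Type I error rate increases (α is the Type I rate by definition).
• Critical value moves from z_{α/2} = 2.807 to 1.645, so power = Φ(λ - z_{α/2}) goes from Φ(1.73 - 2.807) = 0.141 to Φ(1.73 - 1.645) = 0.534.
• Type II error rate β = 1 - power therefore decreases (0.859 → 0.466).
Appropriate when false negatives are costly — here, acquitting a guilty person.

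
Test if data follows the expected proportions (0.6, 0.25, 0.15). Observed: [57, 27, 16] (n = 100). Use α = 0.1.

Expected: [60.0, 25.0, 15.0]. χ² = 0.377. df = 2, critical = 4.605. Fail to reject H₀.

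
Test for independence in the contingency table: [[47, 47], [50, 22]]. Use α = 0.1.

χ² = 6.347. df = 1, critical = 2.706. Reject H₀. Variables are dependent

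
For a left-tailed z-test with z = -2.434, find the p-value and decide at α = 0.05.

p = P(Z < -2.434) = Φ(-2.434) ≈ 0.0075. Since p < 0.05, reject H₀ (significant) at α = 0.05.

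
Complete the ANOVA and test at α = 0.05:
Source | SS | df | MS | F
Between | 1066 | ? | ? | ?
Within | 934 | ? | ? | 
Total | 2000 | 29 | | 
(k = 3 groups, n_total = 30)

df_between = 2, df_within = 27. MS_between = 533.0, MS_within = 34.59. F = 15.408, F_crit ≈ 3.354. Reject H₀.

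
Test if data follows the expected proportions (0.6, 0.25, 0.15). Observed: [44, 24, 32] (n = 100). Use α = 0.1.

Expected: [60.0, 25.0, 15.0]. χ² = 23.573. df = 2, critical = 4.605. Reject H₀.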